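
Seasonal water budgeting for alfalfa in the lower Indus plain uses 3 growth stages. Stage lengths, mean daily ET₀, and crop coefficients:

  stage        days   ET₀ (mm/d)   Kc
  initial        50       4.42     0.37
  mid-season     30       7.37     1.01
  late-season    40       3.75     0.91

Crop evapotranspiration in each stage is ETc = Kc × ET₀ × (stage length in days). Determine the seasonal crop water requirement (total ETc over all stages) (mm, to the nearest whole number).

442 mm

initial: 0.37 × 4.42 × 50 = 81.77 mm
mid-season: 1.01 × 7.37 × 30 = 223.31 mm
late-season: 0.91 × 3.75 × 40 = 136.50 mm
Seasonal total = 441.58 mm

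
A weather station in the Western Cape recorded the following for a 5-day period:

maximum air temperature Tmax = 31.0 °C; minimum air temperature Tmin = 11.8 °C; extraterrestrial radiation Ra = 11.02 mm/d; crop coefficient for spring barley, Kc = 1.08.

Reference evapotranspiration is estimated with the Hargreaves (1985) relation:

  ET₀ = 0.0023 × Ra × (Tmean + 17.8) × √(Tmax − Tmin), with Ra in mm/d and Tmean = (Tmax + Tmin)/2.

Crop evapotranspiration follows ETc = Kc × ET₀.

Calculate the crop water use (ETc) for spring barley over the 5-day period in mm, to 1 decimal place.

23.5 mm

Tmean = (31.0 + 11.8)/2 = 21.40 °C
ET₀ = 0.0023 × 11.02 × (21.40 + 17.8) × √19.2 = 0.0023 × 11.02 × 39.20 × 4.3818 = 4.3536 mm/d
ETc = Kc × ET₀ = 1.08 × 4.3536 = 4.7019 mm/d
Over 5 days: 4.7019 × 5 = 23.510 mm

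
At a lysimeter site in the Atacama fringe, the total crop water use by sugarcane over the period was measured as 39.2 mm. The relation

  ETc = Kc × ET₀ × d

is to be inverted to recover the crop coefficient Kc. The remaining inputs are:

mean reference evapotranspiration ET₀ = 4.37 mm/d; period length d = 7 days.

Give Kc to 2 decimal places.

1.28

ETc = Kc × ET₀ × d  ⇒  Kc = ETc / (ET₀ × d)
Kc = 39.2 / (4.37 × 7) = 39.2 / 30.59 = 1.2815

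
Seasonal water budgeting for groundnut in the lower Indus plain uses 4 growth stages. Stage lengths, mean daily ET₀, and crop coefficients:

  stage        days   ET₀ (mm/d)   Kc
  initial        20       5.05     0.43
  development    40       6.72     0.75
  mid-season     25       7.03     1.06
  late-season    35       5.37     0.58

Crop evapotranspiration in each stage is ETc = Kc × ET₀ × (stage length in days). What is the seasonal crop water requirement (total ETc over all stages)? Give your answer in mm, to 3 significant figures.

initial: 0.43 × 5.05 × 20 = 43.43 mm
development: 0.75 × 6.72 × 40 = 201.60 mm
mid-season: 1.06 × 7.03 × 25 = 186.30 mm
late-season: 0.58 × 5.37 × 35 = 109.01 mm
Seasonal total = 540.34 mm

540 mm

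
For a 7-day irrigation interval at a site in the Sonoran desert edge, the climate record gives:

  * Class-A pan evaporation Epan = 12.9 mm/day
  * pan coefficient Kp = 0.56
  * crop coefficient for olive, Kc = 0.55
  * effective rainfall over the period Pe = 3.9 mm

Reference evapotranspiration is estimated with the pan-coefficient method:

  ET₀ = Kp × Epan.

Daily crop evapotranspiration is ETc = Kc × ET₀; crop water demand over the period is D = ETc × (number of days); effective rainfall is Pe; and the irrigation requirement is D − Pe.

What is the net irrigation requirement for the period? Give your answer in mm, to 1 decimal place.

ET₀ = 0.56 × 12.9 = 7.2240 mm/d
ETc = Kc × ET₀ = 0.55 × 7.2240 = 3.9732 mm/d
Crop demand D = ETc × 7 d = 3.9732 × 7 = 27.812 mm
D − Pe = 27.812 − 3.9 = 23.912 mm

23.9 mm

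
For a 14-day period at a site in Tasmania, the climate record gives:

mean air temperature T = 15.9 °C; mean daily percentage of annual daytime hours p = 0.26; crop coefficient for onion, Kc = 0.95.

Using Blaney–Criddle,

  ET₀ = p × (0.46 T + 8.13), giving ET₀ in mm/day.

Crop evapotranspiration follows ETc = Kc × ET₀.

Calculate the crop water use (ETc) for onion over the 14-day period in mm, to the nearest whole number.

ET₀ = 0.26 × (0.46 × 15.9 + 8.13) = 0.26 × 15.444 = 4.0154 mm/d
ETc = Kc × ET₀ = 0.95 × 4.0154 = 3.8146 mm/d
Over 14 days: 3.8146 × 14 = 53.404 mm

53 mm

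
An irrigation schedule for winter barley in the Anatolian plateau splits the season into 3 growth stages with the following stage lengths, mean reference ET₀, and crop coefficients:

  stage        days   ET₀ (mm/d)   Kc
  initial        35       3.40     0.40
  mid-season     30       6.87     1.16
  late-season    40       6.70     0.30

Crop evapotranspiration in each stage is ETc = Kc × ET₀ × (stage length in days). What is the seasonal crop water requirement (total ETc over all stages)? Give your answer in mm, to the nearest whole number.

initial: 0.40 × 3.40 × 35 = 47.60 mm
mid-season: 1.16 × 6.87 × 30 = 239.08 mm
late-season: 0.30 × 6.70 × 40 = 80.40 mm
Seasonal total = 367.08 mm

367 mm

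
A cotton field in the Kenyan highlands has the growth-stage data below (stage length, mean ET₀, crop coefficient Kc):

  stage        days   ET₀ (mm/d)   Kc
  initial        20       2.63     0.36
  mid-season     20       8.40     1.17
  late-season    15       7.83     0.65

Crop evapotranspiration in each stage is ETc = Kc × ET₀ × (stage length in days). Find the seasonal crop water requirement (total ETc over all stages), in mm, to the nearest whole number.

292 mm

initial: 0.36 × 2.63 × 20 = 18.94 mm
mid-season: 1.17 × 8.40 × 20 = 196.56 mm
late-season: 0.65 × 7.83 × 15 = 76.34 mm
Seasonal total = 291.84 mm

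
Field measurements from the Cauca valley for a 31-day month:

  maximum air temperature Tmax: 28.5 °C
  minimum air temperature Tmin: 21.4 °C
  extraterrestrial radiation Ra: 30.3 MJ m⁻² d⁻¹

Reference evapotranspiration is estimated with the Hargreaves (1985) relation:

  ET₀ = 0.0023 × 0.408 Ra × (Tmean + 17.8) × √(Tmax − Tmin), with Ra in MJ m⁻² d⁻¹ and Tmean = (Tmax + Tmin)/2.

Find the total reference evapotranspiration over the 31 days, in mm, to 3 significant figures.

100 mm

Tmean = (28.5 + 21.4)/2 = 24.95 °C
0.408 Ra = 0.408 × 30.3 = 12.3624 mm/d equivalent
ET₀ = 0.0023 × 12.3624 × (24.95 + 17.8) × √7.1 = 0.0023 × 12.3624 × 42.75 × 2.6646 = 3.2389 mm/d
Over 31 days: 3.2389 × 31 = 100.406 mm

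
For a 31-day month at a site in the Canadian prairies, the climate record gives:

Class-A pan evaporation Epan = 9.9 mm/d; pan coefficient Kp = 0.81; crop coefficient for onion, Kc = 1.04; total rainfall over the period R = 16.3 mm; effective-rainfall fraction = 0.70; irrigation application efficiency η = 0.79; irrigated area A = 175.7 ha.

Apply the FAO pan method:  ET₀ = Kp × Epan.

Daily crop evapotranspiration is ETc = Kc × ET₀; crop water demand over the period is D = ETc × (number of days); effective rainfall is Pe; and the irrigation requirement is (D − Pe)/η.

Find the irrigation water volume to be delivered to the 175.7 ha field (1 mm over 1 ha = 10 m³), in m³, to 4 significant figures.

ET₀ = 0.81 × 9.9 = 8.0190 mm/d
ETc = Kc × ET₀ = 1.04 × 8.0190 = 8.3398 mm/d
Crop demand D = ETc × 31 d = 8.3398 × 31 = 258.534 mm
Pe = 0.70 × 16.3 = 11.410 mm
D − Pe = 258.534 − 11.410 = 247.124 mm
Gross irrigation = 247.124 / 0.79 = 312.815 mm
Volume = 312.815 mm × 175.7 ha × 10 = 549616.0 m³

549600 m³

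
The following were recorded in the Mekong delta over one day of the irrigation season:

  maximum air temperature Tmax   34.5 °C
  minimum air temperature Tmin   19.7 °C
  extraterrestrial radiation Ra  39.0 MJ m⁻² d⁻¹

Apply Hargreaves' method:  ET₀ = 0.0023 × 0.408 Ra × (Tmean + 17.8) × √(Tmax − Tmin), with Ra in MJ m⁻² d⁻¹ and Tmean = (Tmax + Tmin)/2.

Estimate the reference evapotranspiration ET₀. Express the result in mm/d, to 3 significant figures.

6.32 mm/d

Tmean = (34.5 + 19.7)/2 = 27.10 °C
0.408 Ra = 0.408 × 39.0 = 15.9120 mm/d equivalent
ET₀ = 0.0023 × 15.9120 × (27.10 + 17.8) × √14.8 = 0.0023 × 15.9120 × 44.90 × 3.8471 = 6.3217 mm/d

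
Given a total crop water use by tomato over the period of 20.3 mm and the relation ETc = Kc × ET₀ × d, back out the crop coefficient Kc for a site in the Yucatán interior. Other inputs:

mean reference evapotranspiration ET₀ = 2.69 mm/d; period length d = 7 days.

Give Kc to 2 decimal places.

ETc = Kc × ET₀ × d  ⇒  Kc = ETc / (ET₀ × d)
Kc = 20.3 / (2.69 × 7) = 20.3 / 18.83 = 1.0781

1.08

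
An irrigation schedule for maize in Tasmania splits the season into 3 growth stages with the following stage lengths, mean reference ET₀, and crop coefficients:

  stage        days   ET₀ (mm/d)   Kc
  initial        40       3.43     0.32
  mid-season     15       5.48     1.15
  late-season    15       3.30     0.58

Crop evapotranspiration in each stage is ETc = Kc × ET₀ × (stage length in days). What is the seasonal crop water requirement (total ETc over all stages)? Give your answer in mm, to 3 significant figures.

167 mm

initial: 0.32 × 3.43 × 40 = 43.90 mm
mid-season: 1.15 × 5.48 × 15 = 94.53 mm
late-season: 0.58 × 3.30 × 15 = 28.71 mm
Seasonal total = 167.14 mm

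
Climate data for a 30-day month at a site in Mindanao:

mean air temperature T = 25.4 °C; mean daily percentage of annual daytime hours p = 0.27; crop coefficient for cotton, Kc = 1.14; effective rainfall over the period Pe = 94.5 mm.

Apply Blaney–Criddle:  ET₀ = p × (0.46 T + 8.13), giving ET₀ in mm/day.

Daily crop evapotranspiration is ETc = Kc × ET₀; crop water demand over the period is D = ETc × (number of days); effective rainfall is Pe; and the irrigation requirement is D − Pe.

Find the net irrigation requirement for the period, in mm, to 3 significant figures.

ET₀ = 0.27 × (0.46 × 25.4 + 8.13) = 0.27 × 19.814 = 5.3498 mm/d
ETc = Kc × ET₀ = 1.14 × 5.3498 = 6.0988 mm/d
Crop demand D = ETc × 30 d = 6.0988 × 30 = 182.964 mm
D − Pe = 182.964 − 94.5 = 88.464 mm

88.5 mm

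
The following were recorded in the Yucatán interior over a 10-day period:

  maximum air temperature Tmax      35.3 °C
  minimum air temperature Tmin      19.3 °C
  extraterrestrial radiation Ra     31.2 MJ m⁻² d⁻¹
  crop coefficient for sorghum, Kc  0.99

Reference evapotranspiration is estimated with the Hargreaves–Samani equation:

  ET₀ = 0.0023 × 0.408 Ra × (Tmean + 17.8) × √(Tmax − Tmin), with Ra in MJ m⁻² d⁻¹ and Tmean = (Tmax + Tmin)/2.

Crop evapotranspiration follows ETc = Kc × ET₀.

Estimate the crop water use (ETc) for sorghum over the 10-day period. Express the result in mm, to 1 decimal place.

Tmean = (35.3 + 19.3)/2 = 27.30 °C
0.408 Ra = 0.408 × 31.2 = 12.7296 mm/d equivalent
ET₀ = 0.0023 × 12.7296 × (27.30 + 17.8) × √16.0 = 0.0023 × 12.7296 × 45.10 × 4.0000 = 5.2818 mm/d
ETc = Kc × ET₀ = 0.99 × 5.2818 = 5.2290 mm/d
Over 10 days: 5.2290 × 10 = 52.290 mm

52.3 mm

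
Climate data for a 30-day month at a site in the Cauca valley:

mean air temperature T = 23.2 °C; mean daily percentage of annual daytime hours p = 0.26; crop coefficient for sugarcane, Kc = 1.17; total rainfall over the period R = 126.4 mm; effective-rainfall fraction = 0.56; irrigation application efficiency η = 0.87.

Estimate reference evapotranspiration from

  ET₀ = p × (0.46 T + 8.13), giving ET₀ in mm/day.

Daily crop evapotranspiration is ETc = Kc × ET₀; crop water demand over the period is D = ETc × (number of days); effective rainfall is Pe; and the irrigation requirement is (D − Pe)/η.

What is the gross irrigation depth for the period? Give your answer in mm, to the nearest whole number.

ET₀ = 0.26 × (0.46 × 23.2 + 8.13) = 0.26 × 18.802 = 4.8885 mm/d
ETc = Kc × ET₀ = 1.17 × 4.8885 = 5.7195 mm/d
Crop demand D = ETc × 30 d = 5.7195 × 30 = 171.585 mm
Pe = 0.56 × 126.4 = 70.784 mm
D − Pe = 171.585 − 70.784 = 100.801 mm
Gross irrigation = 100.801 / 0.87 = 115.863 mm

116 mm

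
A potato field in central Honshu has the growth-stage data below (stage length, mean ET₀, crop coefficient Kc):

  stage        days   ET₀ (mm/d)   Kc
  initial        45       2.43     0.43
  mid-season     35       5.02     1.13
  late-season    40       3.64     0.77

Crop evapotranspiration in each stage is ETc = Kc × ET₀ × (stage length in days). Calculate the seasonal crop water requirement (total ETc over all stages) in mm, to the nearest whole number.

358 mm

initial: 0.43 × 2.43 × 45 = 47.02 mm
mid-season: 1.13 × 5.02 × 35 = 198.54 mm
late-season: 0.77 × 3.64 × 40 = 112.11 mm
Seasonal total = 357.67 mm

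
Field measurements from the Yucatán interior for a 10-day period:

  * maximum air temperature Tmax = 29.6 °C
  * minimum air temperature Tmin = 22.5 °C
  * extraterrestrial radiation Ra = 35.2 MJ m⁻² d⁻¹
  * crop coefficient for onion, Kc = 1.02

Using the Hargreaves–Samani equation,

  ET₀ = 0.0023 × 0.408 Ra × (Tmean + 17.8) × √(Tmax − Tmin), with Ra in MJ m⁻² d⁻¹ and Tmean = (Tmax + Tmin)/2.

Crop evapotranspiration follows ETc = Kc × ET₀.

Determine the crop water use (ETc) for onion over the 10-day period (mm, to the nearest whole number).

39 mm

Tmean = (29.6 + 22.5)/2 = 26.05 °C
0.408 Ra = 0.408 × 35.2 = 14.3616 mm/d equivalent
ET₀ = 0.0023 × 14.3616 × (26.05 + 17.8) × √7.1 = 0.0023 × 14.3616 × 43.85 × 2.6646 = 3.8595 mm/d
ETc = Kc × ET₀ = 1.02 × 3.8595 = 3.9367 mm/d
Over 10 days: 3.9367 × 10 = 39.367 mm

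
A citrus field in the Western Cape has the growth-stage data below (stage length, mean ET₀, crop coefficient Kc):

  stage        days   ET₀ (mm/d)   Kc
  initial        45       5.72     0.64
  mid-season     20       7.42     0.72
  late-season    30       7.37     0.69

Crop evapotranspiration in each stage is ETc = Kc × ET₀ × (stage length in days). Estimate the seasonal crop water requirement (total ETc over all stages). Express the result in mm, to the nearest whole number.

initial: 0.64 × 5.72 × 45 = 164.74 mm
mid-season: 0.72 × 7.42 × 20 = 106.85 mm
late-season: 0.69 × 7.37 × 30 = 152.56 mm
Seasonal total = 424.15 mm

424 mm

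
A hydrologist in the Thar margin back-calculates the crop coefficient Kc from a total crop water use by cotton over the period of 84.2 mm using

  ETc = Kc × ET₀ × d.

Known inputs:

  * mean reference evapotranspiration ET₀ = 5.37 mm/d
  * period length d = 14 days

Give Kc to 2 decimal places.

ETc = Kc × ET₀ × d  ⇒  Kc = ETc / (ET₀ × d)
Kc = 84.2 / (5.37 × 14) = 84.2 / 75.18 = 1.1200

1.12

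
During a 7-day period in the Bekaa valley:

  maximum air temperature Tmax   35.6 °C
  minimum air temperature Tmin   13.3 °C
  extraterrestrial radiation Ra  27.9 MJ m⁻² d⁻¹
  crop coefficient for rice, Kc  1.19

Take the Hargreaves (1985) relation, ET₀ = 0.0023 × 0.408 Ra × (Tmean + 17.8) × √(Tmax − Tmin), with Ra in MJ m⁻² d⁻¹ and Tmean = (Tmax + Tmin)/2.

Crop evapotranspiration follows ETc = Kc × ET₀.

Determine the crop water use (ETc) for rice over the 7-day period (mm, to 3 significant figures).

43.5 mm

Tmean = (35.6 + 13.3)/2 = 24.45 °C
0.408 Ra = 0.408 × 27.9 = 11.3832 mm/d equivalent
ET₀ = 0.0023 × 11.3832 × (24.45 + 17.8) × √22.3 = 0.0023 × 11.3832 × 42.25 × 4.7223 = 5.2236 mm/d
ETc = Kc × ET₀ = 1.19 × 5.2236 = 6.2161 mm/d
Over 7 days: 6.2161 × 7 = 43.513 mm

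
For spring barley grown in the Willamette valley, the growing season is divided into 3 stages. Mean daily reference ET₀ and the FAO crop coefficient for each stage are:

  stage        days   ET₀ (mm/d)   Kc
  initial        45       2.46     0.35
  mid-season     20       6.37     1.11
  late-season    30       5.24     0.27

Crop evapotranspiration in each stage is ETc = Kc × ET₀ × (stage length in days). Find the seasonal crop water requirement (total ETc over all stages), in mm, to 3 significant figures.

initial: 0.35 × 2.46 × 45 = 38.75 mm
mid-season: 1.11 × 6.37 × 20 = 141.41 mm
late-season: 0.27 × 5.24 × 30 = 42.44 mm
Seasonal total = 222.60 mm

223 mm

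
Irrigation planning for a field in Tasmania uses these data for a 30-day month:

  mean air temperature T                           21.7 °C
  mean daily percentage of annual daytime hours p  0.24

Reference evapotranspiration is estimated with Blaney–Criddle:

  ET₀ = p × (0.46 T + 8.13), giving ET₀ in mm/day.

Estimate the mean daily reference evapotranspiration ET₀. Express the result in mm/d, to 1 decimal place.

4.3 mm/d

ET₀ = 0.24 × (0.46 × 21.7 + 8.13) = 0.24 × 18.112 = 4.3469 mm/d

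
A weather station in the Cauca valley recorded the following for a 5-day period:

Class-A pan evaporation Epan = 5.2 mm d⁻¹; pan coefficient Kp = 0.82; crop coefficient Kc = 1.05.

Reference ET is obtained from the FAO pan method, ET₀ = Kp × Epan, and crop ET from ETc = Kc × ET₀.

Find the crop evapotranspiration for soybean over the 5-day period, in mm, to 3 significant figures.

ET₀ = 0.82 × 5.2 = 4.2640 mm/d
ETc = Kc × ET₀ = 1.05 × 4.2640 = 4.4772 mm/d
Over 5 days: 4.4772 × 5 = 22.386 mm

22.4 mm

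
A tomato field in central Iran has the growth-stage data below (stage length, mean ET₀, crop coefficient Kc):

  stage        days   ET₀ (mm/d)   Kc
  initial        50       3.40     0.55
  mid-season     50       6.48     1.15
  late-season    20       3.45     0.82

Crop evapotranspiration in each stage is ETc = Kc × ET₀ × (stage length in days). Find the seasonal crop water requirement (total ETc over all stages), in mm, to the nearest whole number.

initial: 0.55 × 3.40 × 50 = 93.50 mm
mid-season: 1.15 × 6.48 × 50 = 372.60 mm
late-season: 0.82 × 3.45 × 20 = 56.58 mm
Seasonal total = 522.68 mm

523 mm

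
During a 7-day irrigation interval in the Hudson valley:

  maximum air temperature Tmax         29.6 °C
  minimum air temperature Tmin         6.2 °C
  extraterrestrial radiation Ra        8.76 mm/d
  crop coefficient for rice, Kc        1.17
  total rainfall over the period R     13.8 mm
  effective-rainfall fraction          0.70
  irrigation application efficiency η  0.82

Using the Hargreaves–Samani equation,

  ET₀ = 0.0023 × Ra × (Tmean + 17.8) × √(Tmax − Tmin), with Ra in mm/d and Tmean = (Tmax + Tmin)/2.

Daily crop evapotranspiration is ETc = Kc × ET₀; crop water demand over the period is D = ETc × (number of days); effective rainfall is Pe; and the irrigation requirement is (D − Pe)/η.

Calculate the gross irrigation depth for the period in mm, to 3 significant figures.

23.0 mm

Tmean = (29.6 + 6.2)/2 = 17.90 °C
ET₀ = 0.0023 × 8.76 × (17.90 + 17.8) × √23.4 = 0.0023 × 8.76 × 35.70 × 4.8374 = 3.4795 mm/d
ETc = Kc × ET₀ = 1.17 × 3.4795 = 4.0710 mm/d
Crop demand D = ETc × 7 d = 4.0710 × 7 = 28.497 mm
Pe = 0.70 × 13.8 = 9.660 mm
D − Pe = 28.497 − 9.660 = 18.837 mm
Gross irrigation = 18.837 / 0.82 = 22.972 mm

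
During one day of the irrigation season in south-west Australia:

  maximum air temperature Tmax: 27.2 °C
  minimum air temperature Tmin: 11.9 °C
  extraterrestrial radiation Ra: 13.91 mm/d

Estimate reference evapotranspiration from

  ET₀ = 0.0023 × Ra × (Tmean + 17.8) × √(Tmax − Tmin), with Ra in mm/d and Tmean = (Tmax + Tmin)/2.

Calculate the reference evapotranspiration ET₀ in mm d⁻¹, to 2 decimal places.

4.67 mm d⁻¹

Tmean = (27.2 + 11.9)/2 = 19.55 °C
ET₀ = 0.0023 × 13.91 × (19.55 + 17.8) × √15.3 = 0.0023 × 13.91 × 37.35 × 3.9115 = 4.6740 mm/d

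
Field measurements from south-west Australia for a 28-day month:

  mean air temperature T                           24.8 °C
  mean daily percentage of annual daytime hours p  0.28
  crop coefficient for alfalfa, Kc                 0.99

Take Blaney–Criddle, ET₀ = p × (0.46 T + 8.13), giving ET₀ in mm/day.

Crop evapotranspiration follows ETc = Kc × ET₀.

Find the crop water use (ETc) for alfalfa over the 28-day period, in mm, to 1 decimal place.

ET₀ = 0.28 × (0.46 × 24.8 + 8.13) = 0.28 × 19.538 = 5.4706 mm/d
ETc = Kc × ET₀ = 0.99 × 5.4706 = 5.4159 mm/d
Over 28 days: 5.4159 × 28 = 151.645 mm

151.6 mm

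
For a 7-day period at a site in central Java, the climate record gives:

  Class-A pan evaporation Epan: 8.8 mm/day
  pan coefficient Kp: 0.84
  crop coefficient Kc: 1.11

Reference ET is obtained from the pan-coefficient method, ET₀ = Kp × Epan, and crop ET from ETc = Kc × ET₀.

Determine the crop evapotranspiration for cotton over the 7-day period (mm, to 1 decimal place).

57.4 mm

ET₀ = 0.84 × 8.8 = 7.3920 mm/d
ETc = Kc × ET₀ = 1.11 × 7.3920 = 8.2051 mm/d
Over 7 days: 8.2051 × 7 = 57.436 mm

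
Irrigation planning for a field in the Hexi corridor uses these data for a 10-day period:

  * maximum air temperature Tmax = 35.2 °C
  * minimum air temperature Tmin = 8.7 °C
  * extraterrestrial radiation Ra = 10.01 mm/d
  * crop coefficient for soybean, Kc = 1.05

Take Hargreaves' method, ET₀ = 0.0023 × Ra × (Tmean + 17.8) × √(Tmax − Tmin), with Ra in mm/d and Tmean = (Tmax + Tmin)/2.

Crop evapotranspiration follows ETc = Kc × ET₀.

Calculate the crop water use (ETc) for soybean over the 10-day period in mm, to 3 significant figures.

49.5 mm

Tmean = (35.2 + 8.7)/2 = 21.95 °C
ET₀ = 0.0023 × 10.01 × (21.95 + 17.8) × √26.5 = 0.0023 × 10.01 × 39.75 × 5.1478 = 4.7111 mm/d
ETc = Kc × ET₀ = 1.05 × 4.7111 = 4.9467 mm/d
Over 10 days: 4.9467 × 10 = 49.467 mm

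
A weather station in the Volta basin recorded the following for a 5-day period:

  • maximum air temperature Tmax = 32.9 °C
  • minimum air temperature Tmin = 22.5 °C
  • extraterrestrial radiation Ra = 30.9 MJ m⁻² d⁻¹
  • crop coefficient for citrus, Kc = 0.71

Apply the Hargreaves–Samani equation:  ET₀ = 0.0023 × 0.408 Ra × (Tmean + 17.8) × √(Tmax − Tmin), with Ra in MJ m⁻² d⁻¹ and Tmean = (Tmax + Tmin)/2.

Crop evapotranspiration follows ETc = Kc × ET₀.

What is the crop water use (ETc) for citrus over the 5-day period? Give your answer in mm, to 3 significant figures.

Tmean = (32.9 + 22.5)/2 = 27.70 °C
0.408 Ra = 0.408 × 30.9 = 12.6072 mm/d equivalent
ET₀ = 0.0023 × 12.6072 × (27.70 + 17.8) × √10.4 = 0.0023 × 12.6072 × 45.50 × 3.2249 = 4.2548 mm/d
ETc = Kc × ET₀ = 0.71 × 4.2548 = 3.0209 mm/d
Over 5 days: 3.0209 × 5 = 15.105 mm

15.1 mm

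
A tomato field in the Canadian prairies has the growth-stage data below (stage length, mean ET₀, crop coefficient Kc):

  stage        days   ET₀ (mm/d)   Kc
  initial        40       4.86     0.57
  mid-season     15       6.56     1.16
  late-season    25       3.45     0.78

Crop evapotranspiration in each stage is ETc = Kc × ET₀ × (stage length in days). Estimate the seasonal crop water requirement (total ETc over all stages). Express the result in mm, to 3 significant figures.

initial: 0.57 × 4.86 × 40 = 110.81 mm
mid-season: 1.16 × 6.56 × 15 = 114.14 mm
late-season: 0.78 × 3.45 × 25 = 67.28 mm
Seasonal total = 292.23 mm

292 mm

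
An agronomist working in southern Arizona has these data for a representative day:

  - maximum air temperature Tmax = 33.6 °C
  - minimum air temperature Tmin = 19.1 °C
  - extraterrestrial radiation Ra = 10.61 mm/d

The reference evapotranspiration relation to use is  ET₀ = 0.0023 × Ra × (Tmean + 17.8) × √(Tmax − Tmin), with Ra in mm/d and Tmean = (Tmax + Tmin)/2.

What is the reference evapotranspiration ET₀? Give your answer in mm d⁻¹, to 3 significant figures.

4.10 mm d⁻¹

Tmean = (33.6 + 19.1)/2 = 26.35 °C
ET₀ = 0.0023 × 10.61 × (26.35 + 17.8) × √14.5 = 0.0023 × 10.61 × 44.15 × 3.8079 = 4.1026 mm/d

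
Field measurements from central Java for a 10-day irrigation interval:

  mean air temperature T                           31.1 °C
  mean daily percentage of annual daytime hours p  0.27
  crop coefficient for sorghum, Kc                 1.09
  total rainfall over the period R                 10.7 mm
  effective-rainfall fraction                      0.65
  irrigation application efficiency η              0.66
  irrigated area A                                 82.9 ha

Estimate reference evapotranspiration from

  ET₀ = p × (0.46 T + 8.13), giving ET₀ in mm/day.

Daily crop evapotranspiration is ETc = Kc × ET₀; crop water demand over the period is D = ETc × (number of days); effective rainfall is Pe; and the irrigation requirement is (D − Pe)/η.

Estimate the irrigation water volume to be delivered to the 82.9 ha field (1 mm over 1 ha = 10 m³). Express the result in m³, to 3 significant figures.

ET₀ = 0.27 × (0.46 × 31.1 + 8.13) = 0.27 × 22.436 = 6.0577 mm/d
ETc = Kc × ET₀ = 1.09 × 6.0577 = 6.6029 mm/d
Crop demand D = ETc × 10 d = 6.6029 × 10 = 66.029 mm
Pe = 0.65 × 10.7 = 6.955 mm
D − Pe = 66.029 − 6.955 = 59.074 mm
Gross irrigation = 59.074 / 0.66 = 89.506 mm
Volume = 89.506 mm × 82.9 ha × 10 = 74200.5 m³

74200 m³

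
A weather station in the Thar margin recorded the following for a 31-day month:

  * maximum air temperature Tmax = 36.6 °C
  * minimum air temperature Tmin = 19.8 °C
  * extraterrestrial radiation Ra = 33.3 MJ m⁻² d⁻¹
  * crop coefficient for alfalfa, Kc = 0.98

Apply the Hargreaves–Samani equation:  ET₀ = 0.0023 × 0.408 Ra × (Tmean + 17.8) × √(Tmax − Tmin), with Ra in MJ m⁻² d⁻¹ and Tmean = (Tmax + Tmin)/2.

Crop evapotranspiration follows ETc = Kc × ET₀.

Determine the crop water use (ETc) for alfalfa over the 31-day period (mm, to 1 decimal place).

179.0 mm

Tmean = (36.6 + 19.8)/2 = 28.20 °C
0.408 Ra = 0.408 × 33.3 = 13.5864 mm/d equivalent
ET₀ = 0.0023 × 13.5864 × (28.20 + 17.8) × √16.8 = 0.0023 × 13.5864 × 46.00 × 4.0988 = 5.8918 mm/d
ETc = Kc × ET₀ = 0.98 × 5.8918 = 5.7740 mm/d
Over 31 days: 5.7740 × 31 = 178.994 mm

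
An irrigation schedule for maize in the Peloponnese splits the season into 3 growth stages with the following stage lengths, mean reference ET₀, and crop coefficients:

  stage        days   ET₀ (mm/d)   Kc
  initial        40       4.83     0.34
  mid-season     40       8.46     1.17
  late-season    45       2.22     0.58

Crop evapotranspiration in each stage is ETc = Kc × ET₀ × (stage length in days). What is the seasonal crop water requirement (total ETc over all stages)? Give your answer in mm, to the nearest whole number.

520 mm

initial: 0.34 × 4.83 × 40 = 65.69 mm
mid-season: 1.17 × 8.46 × 40 = 395.93 mm
late-season: 0.58 × 2.22 × 45 = 57.94 mm
Seasonal total = 519.56 mm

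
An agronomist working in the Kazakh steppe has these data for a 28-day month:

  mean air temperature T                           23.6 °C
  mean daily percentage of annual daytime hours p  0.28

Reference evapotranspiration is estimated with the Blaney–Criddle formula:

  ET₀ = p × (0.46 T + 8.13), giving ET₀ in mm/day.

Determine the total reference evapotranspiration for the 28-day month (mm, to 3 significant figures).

ET₀ = 0.28 × (0.46 × 23.6 + 8.13) = 0.28 × 18.986 = 5.3161 mm/d
Monthly total = 5.3161 × 28 = 148.851 mm

149 mm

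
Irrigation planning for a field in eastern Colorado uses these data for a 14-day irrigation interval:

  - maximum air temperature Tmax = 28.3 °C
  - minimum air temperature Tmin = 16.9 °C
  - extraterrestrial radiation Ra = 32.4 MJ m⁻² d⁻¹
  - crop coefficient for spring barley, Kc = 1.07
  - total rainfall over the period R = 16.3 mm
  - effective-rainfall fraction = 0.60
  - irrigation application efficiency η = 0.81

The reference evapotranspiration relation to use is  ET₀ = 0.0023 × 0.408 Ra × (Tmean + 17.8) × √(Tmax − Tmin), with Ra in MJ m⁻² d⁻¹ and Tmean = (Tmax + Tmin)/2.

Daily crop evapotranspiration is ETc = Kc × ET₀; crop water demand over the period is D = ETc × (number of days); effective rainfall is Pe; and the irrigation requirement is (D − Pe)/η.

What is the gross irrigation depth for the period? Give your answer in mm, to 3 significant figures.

Tmean = (28.3 + 16.9)/2 = 22.60 °C
0.408 Ra = 0.408 × 32.4 = 13.2192 mm/d equivalent
ET₀ = 0.0023 × 13.2192 × (22.60 + 17.8) × √11.4 = 0.0023 × 13.2192 × 40.40 × 3.3764 = 4.1473 mm/d
ETc = Kc × ET₀ = 1.07 × 4.1473 = 4.4376 mm/d
Crop demand D = ETc × 14 d = 4.4376 × 14 = 62.126 mm
Pe = 0.60 × 16.3 = 9.780 mm
D − Pe = 62.126 − 9.780 = 52.346 mm
Gross irrigation = 52.346 / 0.81 = 64.625 mm

64.6 mm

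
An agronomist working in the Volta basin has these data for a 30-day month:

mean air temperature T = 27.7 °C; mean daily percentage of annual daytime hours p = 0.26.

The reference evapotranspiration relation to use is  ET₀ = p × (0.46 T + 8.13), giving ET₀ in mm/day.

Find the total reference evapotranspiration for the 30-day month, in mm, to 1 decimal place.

ET₀ = 0.26 × (0.46 × 27.7 + 8.13) = 0.26 × 20.872 = 5.4267 mm/d
Monthly total = 5.4267 × 30 = 162.801 mm

162.8 mm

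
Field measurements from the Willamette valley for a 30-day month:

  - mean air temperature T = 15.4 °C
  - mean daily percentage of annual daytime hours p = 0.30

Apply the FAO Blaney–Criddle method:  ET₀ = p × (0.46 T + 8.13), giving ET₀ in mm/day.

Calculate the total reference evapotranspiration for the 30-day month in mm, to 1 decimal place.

ET₀ = 0.30 × (0.46 × 15.4 + 8.13) = 0.30 × 15.214 = 4.5642 mm/d
Monthly total = 4.5642 × 30 = 136.926 mm

136.9 mm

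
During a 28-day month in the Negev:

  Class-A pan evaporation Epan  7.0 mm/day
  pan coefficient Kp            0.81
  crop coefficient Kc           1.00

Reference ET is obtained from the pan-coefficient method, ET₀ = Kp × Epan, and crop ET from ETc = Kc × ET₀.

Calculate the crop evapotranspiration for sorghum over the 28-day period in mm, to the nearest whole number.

159 mm

ET₀ = 0.81 × 7.0 = 5.6700 mm/d
ETc = Kc × ET₀ = 1.00 × 5.6700 = 5.6700 mm/d
Over 28 days: 5.6700 × 28 = 158.760 mm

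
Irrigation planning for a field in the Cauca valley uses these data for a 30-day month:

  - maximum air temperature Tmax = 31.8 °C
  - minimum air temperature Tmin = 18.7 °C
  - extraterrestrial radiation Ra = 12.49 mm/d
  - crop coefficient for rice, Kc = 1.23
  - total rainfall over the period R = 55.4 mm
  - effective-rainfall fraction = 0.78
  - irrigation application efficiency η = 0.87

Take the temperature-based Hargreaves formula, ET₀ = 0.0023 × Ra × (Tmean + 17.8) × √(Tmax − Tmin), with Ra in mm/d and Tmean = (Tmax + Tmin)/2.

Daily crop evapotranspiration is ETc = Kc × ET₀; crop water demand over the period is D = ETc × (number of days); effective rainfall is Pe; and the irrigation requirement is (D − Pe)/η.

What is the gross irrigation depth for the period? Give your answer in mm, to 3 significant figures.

140 mm

Tmean = (31.8 + 18.7)/2 = 25.25 °C
ET₀ = 0.0023 × 12.49 × (25.25 + 17.8) × √13.1 = 0.0023 × 12.49 × 43.05 × 3.6194 = 4.4761 mm/d
ETc = Kc × ET₀ = 1.23 × 4.4761 = 5.5056 mm/d
Crop demand D = ETc × 30 d = 5.5056 × 30 = 165.168 mm
Pe = 0.78 × 55.4 = 43.212 mm
D − Pe = 165.168 − 43.212 = 121.956 mm
Gross irrigation = 121.956 / 0.87 = 140.179 mm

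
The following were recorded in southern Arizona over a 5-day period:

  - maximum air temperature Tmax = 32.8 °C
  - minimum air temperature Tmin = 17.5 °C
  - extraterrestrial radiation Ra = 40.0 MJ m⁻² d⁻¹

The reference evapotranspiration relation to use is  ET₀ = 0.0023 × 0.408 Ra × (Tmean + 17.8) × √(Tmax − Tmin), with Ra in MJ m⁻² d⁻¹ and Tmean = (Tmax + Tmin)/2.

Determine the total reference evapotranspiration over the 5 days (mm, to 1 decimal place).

Tmean = (32.8 + 17.5)/2 = 25.15 °C
0.408 Ra = 0.408 × 40.0 = 16.3200 mm/d equivalent
ET₀ = 0.0023 × 16.3200 × (25.15 + 17.8) × √15.3 = 0.0023 × 16.3200 × 42.95 × 3.9115 = 6.3060 mm/d
Over 5 days: 6.3060 × 5 = 31.530 mm

31.5 mm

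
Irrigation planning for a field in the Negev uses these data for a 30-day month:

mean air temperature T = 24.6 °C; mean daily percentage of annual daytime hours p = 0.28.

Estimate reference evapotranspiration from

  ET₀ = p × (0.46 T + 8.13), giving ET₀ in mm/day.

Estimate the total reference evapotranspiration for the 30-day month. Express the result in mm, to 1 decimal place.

ET₀ = 0.28 × (0.46 × 24.6 + 8.13) = 0.28 × 19.446 = 5.4449 mm/d
Monthly total = 5.4449 × 30 = 163.347 mm

163.3 mm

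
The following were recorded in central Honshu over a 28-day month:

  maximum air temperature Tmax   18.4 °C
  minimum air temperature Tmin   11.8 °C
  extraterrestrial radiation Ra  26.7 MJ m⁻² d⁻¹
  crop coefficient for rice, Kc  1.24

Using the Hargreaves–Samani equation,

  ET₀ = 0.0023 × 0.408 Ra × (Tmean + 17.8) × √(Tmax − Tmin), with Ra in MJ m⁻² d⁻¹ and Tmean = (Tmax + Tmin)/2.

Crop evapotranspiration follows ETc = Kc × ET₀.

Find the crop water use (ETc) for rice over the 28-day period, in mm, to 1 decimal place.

Tmean = (18.4 + 11.8)/2 = 15.10 °C
0.408 Ra = 0.408 × 26.7 = 10.8936 mm/d equivalent
ET₀ = 0.0023 × 10.8936 × (15.10 + 17.8) × √6.6 = 0.0023 × 10.8936 × 32.90 × 2.5690 = 2.1177 mm/d
ETc = Kc × ET₀ = 1.24 × 2.1177 = 2.6259 mm/d
Over 28 days: 2.6259 × 28 = 73.525 mm

73.5 mm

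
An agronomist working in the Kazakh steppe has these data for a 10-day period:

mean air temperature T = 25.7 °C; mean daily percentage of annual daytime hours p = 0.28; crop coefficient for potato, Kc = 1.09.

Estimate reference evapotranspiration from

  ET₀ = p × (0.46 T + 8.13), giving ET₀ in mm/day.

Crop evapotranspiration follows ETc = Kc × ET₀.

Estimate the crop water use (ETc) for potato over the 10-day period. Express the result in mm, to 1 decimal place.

ET₀ = 0.28 × (0.46 × 25.7 + 8.13) = 0.28 × 19.952 = 5.5866 mm/d
ETc = Kc × ET₀ = 1.09 × 5.5866 = 6.0894 mm/d
Over 10 days: 6.0894 × 10 = 60.894 mm

60.9 mm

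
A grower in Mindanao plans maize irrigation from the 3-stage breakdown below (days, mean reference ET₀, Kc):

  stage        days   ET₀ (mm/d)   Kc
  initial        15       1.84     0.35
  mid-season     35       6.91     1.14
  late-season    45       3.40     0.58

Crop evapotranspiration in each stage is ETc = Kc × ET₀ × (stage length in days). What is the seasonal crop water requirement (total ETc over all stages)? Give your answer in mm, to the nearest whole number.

374 mm

initial: 0.35 × 1.84 × 15 = 9.66 mm
mid-season: 1.14 × 6.91 × 35 = 275.71 mm
late-season: 0.58 × 3.40 × 45 = 88.74 mm
Seasonal total = 374.11 mm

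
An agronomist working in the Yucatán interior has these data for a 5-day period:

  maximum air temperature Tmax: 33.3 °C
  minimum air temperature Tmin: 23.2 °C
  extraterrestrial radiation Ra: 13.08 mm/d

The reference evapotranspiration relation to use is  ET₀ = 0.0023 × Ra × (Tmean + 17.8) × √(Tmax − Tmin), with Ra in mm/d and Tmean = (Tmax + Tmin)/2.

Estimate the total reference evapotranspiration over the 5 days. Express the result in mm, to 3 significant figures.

22.0 mm

Tmean = (33.3 + 23.2)/2 = 28.25 °C
ET₀ = 0.0023 × 13.08 × (28.25 + 17.8) × √10.1 = 0.0023 × 13.08 × 46.05 × 3.1780 = 4.4027 mm/d
Over 5 days: 4.4027 × 5 = 22.014 mm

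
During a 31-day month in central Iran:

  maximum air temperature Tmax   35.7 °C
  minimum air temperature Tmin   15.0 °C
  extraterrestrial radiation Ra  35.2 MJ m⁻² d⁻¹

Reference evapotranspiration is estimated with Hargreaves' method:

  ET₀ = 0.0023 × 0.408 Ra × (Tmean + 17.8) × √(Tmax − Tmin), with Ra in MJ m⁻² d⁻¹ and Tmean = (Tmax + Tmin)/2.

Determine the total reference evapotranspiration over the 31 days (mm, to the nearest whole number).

201 mm

Tmean = (35.7 + 15.0)/2 = 25.35 °C
0.408 Ra = 0.408 × 35.2 = 14.3616 mm/d equivalent
ET₀ = 0.0023 × 14.3616 × (25.35 + 17.8) × √20.7 = 0.0023 × 14.3616 × 43.15 × 4.5497 = 6.4848 mm/d
Over 31 days: 6.4848 × 31 = 201.029 mm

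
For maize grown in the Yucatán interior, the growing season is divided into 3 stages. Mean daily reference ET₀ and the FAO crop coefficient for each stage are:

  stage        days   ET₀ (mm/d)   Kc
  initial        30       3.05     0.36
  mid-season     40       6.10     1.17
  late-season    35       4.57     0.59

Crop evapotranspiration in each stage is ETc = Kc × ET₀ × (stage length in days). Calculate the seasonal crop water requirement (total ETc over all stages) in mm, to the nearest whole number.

initial: 0.36 × 3.05 × 30 = 32.94 mm
mid-season: 1.17 × 6.10 × 40 = 285.48 mm
late-season: 0.59 × 4.57 × 35 = 94.37 mm
Seasonal total = 412.79 mm

413 mm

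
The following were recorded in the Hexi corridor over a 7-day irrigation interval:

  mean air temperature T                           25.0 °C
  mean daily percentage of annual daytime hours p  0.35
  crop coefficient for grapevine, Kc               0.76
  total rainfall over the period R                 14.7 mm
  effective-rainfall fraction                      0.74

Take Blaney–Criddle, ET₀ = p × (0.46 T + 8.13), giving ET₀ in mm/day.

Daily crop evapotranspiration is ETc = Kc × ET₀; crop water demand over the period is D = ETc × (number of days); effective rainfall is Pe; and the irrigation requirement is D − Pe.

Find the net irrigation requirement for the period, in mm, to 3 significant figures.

ET₀ = 0.35 × (0.46 × 25.0 + 8.13) = 0.35 × 19.630 = 6.8705 mm/d
ETc = Kc × ET₀ = 0.76 × 6.8705 = 5.2216 mm/d
Crop demand D = ETc × 7 d = 5.2216 × 7 = 36.551 mm
Pe = 0.74 × 14.7 = 10.878 mm
D − Pe = 36.551 − 10.878 = 25.673 mm

25.7 mm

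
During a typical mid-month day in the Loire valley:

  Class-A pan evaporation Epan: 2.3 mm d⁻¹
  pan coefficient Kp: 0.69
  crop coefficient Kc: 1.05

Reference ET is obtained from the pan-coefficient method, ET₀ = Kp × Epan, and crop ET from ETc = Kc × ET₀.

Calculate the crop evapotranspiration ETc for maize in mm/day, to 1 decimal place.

ET₀ = 0.69 × 2.3 = 1.5870 mm/d
ETc = Kc × ET₀ = 1.05 × 1.5870 = 1.6664 mm/d

1.7 mm/day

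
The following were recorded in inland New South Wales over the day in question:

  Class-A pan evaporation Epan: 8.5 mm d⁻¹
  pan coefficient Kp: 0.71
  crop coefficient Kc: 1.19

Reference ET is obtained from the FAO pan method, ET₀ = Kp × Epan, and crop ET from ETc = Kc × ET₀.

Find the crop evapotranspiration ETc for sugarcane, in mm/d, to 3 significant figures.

ET₀ = 0.71 × 8.5 = 6.0350 mm/d
ETc = Kc × ET₀ = 1.19 × 6.0350 = 7.1817 mm/d

7.18 mm/d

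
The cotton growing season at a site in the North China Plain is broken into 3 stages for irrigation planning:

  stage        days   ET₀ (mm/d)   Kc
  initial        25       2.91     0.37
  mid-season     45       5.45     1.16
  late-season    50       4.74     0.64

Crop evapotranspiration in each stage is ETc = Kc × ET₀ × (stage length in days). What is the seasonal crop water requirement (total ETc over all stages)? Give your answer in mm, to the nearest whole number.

463 mm

initial: 0.37 × 2.91 × 25 = 26.92 mm
mid-season: 1.16 × 5.45 × 45 = 284.49 mm
late-season: 0.64 × 4.74 × 50 = 151.68 mm
Seasonal total = 463.09 mm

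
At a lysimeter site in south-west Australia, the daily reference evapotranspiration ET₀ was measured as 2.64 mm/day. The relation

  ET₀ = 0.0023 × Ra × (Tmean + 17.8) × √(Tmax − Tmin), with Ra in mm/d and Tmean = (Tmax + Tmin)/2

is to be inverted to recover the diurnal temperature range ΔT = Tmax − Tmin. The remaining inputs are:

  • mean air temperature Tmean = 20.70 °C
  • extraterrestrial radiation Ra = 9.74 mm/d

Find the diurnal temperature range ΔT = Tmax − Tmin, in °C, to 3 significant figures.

9.37 °C

√ΔT = ET₀ / [0.0023 × Ra × (Tmean+17.8)] = 2.64 / (0.0023 × 9.74 × 38.50) = 3.0610
ΔT = 3.0610² = 9.370 °C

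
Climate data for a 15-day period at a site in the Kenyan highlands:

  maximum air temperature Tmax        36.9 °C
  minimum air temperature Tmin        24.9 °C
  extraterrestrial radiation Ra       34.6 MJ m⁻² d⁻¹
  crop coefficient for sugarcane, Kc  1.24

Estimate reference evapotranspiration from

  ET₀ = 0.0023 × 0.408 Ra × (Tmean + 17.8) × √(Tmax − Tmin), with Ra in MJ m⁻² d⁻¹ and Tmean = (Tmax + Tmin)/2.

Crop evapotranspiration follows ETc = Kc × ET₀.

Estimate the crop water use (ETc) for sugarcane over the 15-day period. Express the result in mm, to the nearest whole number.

102 mm

Tmean = (36.9 + 24.9)/2 = 30.90 °C
0.408 Ra = 0.408 × 34.6 = 14.1168 mm/d equivalent
ET₀ = 0.0023 × 14.1168 × (30.90 + 17.8) × √12.0 = 0.0023 × 14.1168 × 48.70 × 3.4641 = 5.4775 mm/d
ETc = Kc × ET₀ = 1.24 × 5.4775 = 6.7921 mm/d
Over 15 days: 6.7921 × 15 = 101.882 mm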